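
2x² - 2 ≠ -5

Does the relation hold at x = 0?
x = 0: LHS = 2·0² - 2 = -2; -2 ≠ -5 — holds

The relation is satisfied at x = 0.

Answer: Yes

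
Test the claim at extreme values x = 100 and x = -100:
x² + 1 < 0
x = 100: LHS = 100² + 1 = 10001; 10001 < 0 — FAILS
x = -100: LHS = (-100)² + 1 = 10001; 10001 < 0 — FAILS

Answer: No, fails for both x = 100 and x = -100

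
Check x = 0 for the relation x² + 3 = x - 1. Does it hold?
x = 0: LHS = 0² + 3 = 3, RHS = 0 - 1 = -1; 3 = -1 — FAILS

The relation fails at x = 0, so x = 0 is a counterexample.

Answer: No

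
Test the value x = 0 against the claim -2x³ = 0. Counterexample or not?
Substitute x = 0 into the relation:
x = 0: LHS = -2·0³ = 0; 0 = 0 — holds

The claim holds here, so x = 0 is not a counterexample. (A counterexample exists elsewhere, e.g. x = 1.)

Answer: No, x = 0 is not a counterexample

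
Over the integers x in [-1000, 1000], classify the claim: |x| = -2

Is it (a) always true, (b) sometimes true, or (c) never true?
An absolute value is never negative, so the left side is ≥ 0 for every x, while the right side is -2. Tightest case in [-1000, 1000] is x = 0:
x = 0: LHS = |0| = 0; 0 = -2 — FAILS
Hence LHS − RHS is never 0, i.e. the two sides are never equal, so the claimed relation (=) fails for every integer in [-1000, 1000].

No integer in the range satisfies it.

Answer: Never true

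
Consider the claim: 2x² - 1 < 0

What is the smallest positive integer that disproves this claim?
Testing positive integers:
x = 1: LHS = 2·1² - 1 = 1; 1 < 0 — FAILS  ← smallest positive counterexample

Answer: x = 1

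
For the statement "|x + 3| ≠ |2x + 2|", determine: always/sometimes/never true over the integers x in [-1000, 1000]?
Holds at x = 0: LHS = |0 + 3| = |3| = 3, RHS = |2·0 + 2| = |2| = 2; 3 ≠ 2 — holds
Fails at x = 1: LHS = |1 + 3| = |4| = 4, RHS = |2·1 + 2| = |4| = 4; 4 ≠ 4 — FAILS
It is satisfied by some integers in the range but not all.

Answer: Sometimes true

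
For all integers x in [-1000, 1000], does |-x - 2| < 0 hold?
The claim fails at x = 0:
x = 0: LHS = |-0 - 2| = |-2| = 2; 2 < 0 — FAILS

Because a single integer refutes it, the statement is false.

Answer: False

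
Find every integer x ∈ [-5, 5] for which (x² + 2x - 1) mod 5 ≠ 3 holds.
Holds for: {-5, -4, -3, -2, 0, 1, 2, 3, 5}
Fails for: {-1, 4}

Answer: {-5, -4, -3, -2, 0, 1, 2, 3, 5}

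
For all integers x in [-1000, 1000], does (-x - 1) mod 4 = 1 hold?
The claim fails at x = 0:
x = 0: LHS = (-0 - 1) mod 4 = (-1) mod 4 = 3; 3 = 1 — FAILS

Because a single integer refutes it, the statement is false.

Answer: False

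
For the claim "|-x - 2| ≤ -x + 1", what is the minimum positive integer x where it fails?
Testing positive integers:
x = 1: LHS = |-1 - 2| = |-3| = 3, RHS = -1 + 1 = 0; 3 ≤ 0 — FAILS  ← smallest positive counterexample

Answer: x = 1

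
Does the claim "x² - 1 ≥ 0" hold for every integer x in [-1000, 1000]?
The claim fails at x = 0:
x = 0: LHS = 0² - 1 = -1; -1 ≥ 0 — FAILS

Because a single integer refutes it, the statement is false.

Answer: False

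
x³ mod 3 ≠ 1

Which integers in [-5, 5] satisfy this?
Holds for: {-4, -3, -1, 0, 2, 3, 5}
Fails for: {-5, -2, 1, 4}

Answer: {-4, -3, -1, 0, 2, 3, 5}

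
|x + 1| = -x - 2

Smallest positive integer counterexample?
Testing positive integers:
x = 1: LHS = |1 + 1| = |2| = 2, RHS = -1 - 2 = -3; 2 = -3 — FAILS  ← smallest positive counterexample

Answer: x = 1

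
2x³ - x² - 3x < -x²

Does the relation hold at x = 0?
x = 0: LHS = 2·0³ - 0² - 3·0 = 0, RHS = -0² = 0; 0 < 0 — FAILS

The relation fails at x = 0, so x = 0 is a counterexample.

Answer: No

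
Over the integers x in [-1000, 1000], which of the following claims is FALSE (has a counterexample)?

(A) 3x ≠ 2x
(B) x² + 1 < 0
(A) x = 0: LHS = 3·0 = 0, RHS = 2·0 = 0; 0 ≠ 0 — FAILS
(B) x = 0: LHS = 0² + 1 = 1; 1 < 0 — FAILS

Answer: Both A and B are false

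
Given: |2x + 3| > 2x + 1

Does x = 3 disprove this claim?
Substitute x = 3 into the relation:
x = 3: LHS = |2·3 + 3| = |9| = 9, RHS = 2·3 + 1 = 7; 9 > 7 — holds

The relation holds at x = 3, so it is not a counterexample.

Answer: No, x = 3 is not a counterexample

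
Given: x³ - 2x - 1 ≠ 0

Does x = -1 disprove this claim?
Substitute x = -1 into the relation:
x = -1: LHS = (-1)³ - 2·(-1) - 1 = 0; 0 ≠ 0 — FAILS

Since the claim fails at x = -1, this value is a counterexample.

Answer: Yes, x = -1 is a counterexample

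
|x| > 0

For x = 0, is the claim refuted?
Substitute x = 0 into the relation:
x = 0: LHS = |0| = 0; 0 > 0 — FAILS

Since the claim fails at x = 0, this value is a counterexample.

Answer: Yes, x = 0 is a counterexample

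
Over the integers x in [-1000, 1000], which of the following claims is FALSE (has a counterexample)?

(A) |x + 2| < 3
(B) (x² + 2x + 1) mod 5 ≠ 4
(A) x = 1: LHS = |1 + 2| = |3| = 3; 3 < 3 — FAILS
(B) x = 1: LHS = (1² + 2·1 + 1) mod 5 = 4 mod 5 = 4; 4 ≠ 4 — FAILS

Answer: Both A and B are false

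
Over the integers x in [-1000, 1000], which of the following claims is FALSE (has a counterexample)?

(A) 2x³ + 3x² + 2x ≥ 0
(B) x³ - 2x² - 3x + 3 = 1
(A) x = -1: LHS = 2·(-1)³ + 3·(-1)² + 2·(-1) = -1; -1 ≥ 0 — FAILS
(B) x = 0: LHS = 0³ - 2·0² - 3·0 + 3 = 3; 3 = 1 — FAILS

Answer: Both A and B are false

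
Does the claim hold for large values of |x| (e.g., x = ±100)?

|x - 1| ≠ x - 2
x = 100: LHS = |100 - 1| = |99| = 99, RHS = 100 - 2 = 98; 99 ≠ 98 — holds
x = -100: LHS = |(-100) - 1| = |-101| = 101, RHS = (-100) - 2 = -102; 101 ≠ -102 — holds

Answer: Yes, holds for both x = 100 and x = -100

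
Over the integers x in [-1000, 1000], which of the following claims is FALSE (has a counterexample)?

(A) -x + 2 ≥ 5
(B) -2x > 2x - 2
(A) x = 0: LHS = -0 + 2 = 2; 2 ≥ 5 — FAILS
(B) x = 1: LHS = -2·1 = -2, RHS = 2·1 - 2 = 0; -2 > 0 — FAILS

Answer: Both A and B are false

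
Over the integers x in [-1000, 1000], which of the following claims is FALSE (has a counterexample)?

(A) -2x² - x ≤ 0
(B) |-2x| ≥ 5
(A) Over all integers in [-1000, 1000], LHS − RHS is largest at x = 0, where it equals 0:
x = 0: LHS = -2·0² - 0 = 0; 0 ≤ 0 — holds
At the ends of the range:
x = -1000: LHS = -2·(-1000)² - (-1000) = -1999000; -1999000 ≤ 0 — holds
x = 1000: LHS = -2·1000² - 1000 = -2001000; -2001000 ≤ 0 — holds
Hence LHS − RHS is never positive, i.e. LHS ≤ RHS throughout, so the relation holds for every integer in [-1000, 1000].

(B) x = 0: LHS = |-2·0| = |0| = 0; 0 ≥ 5 — FAILS

Only (B) has a counterexample.

Answer: B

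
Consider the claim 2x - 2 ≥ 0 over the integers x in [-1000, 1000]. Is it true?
The claim fails at x = 0:
x = 0: LHS = 2·0 - 2 = -2; -2 ≥ 0 — FAILS

Because a single integer refutes it, the statement is false.

Answer: False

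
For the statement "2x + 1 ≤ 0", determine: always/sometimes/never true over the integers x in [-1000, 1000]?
Holds at x = -1: LHS = 2·(-1) + 1 = -1; -1 ≤ 0 — holds
Fails at x = 0: LHS = 2·0 + 1 = 1; 1 ≤ 0 — FAILS
It is satisfied by some integers in the range but not all.

Answer: Sometimes true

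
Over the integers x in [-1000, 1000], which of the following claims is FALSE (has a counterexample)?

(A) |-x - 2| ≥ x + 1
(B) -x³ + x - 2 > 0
(A) Over all integers in [-1000, 1000], LHS − RHS is smallest at x = 0, where it equals 1:
x = 0: LHS = |-0 - 2| = |-2| = 2, RHS = 0 + 1 = 1; 2 ≥ 1 — holds
At the ends of the range:
x = -1000: LHS = |-(-1000) - 2| = |998| = 998, RHS = (-1000) + 1 = -999; 998 ≥ -999 — holds
x = 1000: LHS = |-1000 - 2| = |-1002| = 1002, RHS = 1000 + 1 = 1001; 1002 ≥ 1001 — holds
Hence LHS − RHS is never negative, i.e. LHS ≥ RHS throughout, so the relation holds for every integer in [-1000, 1000].

(B) x = 0: LHS = -0³ + 0 - 2 = -2; -2 > 0 — FAILS

Only (B) has a counterexample.

Answer: B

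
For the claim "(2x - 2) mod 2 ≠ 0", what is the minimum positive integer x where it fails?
Testing positive integers:
x = 1: LHS = (2·1 - 2) mod 2 = 0 mod 2 = 0; 0 ≠ 0 — FAILS  ← smallest positive counterexample

Answer: x = 1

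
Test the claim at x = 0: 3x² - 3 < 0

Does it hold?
x = 0: LHS = 3·0² - 3 = -3; -3 < 0 — holds

The relation is satisfied at x = 0.

Answer: Yes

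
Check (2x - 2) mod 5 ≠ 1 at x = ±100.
x = 100: LHS = (2·100 - 2) mod 5 = 198 mod 5 = 3; 3 ≠ 1 — holds
x = -100: LHS = (2·(-100) - 2) mod 5 = (-202) mod 5 = 3; 3 ≠ 1 — holds

Answer: Yes, holds for both x = 100 and x = -100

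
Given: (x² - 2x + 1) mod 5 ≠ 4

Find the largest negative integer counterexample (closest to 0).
Testing negative integers from -1 downward:
x = -1: LHS = ((-1)² - 2·(-1) + 1) mod 5 = 4 mod 5 = 4; 4 ≠ 4 — FAILS  ← closest negative counterexample to 0

Answer: x = -1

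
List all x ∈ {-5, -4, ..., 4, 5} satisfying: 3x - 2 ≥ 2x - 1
Holds for: {1, 2, 3, 4, 5}
Fails for: {-5, -4, -3, -2, -1, 0}

Answer: {1, 2, 3, 4, 5}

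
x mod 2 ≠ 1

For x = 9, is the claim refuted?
Substitute x = 9 into the relation:
x = 9: LHS = 9 mod 2 = 1; 1 ≠ 1 — FAILS

Since the claim fails at x = 9, this value is a counterexample.

Answer: Yes, x = 9 is a counterexample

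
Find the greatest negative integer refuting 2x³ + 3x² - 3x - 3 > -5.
Testing negative integers from -1 downward:
x = -1: LHS = 2·(-1)³ + 3·(-1)² - 3·(-1) - 3 = 1; 1 > -5 — holds
x = -2: LHS = 2·(-2)³ + 3·(-2)² - 3·(-2) - 3 = -1; -1 > -5 — holds
x = -3: LHS = 2·(-3)³ + 3·(-3)² - 3·(-3) - 3 = -21; -21 > -5 — FAILS  ← closest negative counterexample to 0

Answer: x = -3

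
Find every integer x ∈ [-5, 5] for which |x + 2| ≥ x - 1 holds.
Over all integers in [-5, 5], LHS − RHS is smallest at x = 0, where it equals 3:
x = 0: LHS = |0 + 2| = |2| = 2, RHS = 0 - 1 = -1; 2 ≥ -1 — holds
At the ends of the range:
x = -5: LHS = |(-5) + 2| = |-3| = 3, RHS = (-5) - 1 = -6; 3 ≥ -6 — holds
x = 5: LHS = |5 + 2| = |7| = 7, RHS = 5 - 1 = 4; 7 ≥ 4 — holds
Hence LHS − RHS is never negative, i.e. LHS ≥ RHS throughout, so the relation holds for every integer in [-5, 5].

Answer: All integers in [-5, 5]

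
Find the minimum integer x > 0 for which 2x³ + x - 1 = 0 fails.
Testing positive integers:
x = 1: LHS = 2·1³ + 1 - 1 = 2; 2 = 0 — FAILS  ← smallest positive counterexample

Answer: x = 1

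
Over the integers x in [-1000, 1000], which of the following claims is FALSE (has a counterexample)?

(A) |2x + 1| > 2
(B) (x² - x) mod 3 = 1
(A) x = 0: LHS = |2·0 + 1| = |1| = 1; 1 > 2 — FAILS
(B) x = 0: LHS = (0² - 0) mod 3 = 0 mod 3 = 0; 0 = 1 — FAILS

Answer: Both A and B are false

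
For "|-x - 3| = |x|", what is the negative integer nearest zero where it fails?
Testing negative integers from -1 downward:
x = -1: LHS = |-(-1) - 3| = |-2| = 2, RHS = |-1| = 1; 2 = 1 — FAILS  ← closest negative counterexample to 0

Answer: x = -1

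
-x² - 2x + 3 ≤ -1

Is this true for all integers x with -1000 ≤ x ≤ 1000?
The claim fails at x = 0:
x = 0: LHS = -0² - 2·0 + 3 = 3; 3 ≤ -1 — FAILS

Because a single integer refutes it, the statement is false.

Answer: False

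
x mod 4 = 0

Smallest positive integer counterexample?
Testing positive integers:
x = 1: LHS = 1 mod 4 = 1; 1 = 0 — FAILS  ← smallest positive counterexample

Answer: x = 1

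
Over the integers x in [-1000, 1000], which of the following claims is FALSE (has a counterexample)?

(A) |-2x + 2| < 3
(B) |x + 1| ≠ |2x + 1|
(A) x = -1: LHS = |-2·(-1) + 2| = |4| = 4; 4 < 3 — FAILS
(B) x = 0: LHS = |0 + 1| = |1| = 1, RHS = |2·0 + 1| = |1| = 1; 1 ≠ 1 — FAILS

Answer: Both A and B are false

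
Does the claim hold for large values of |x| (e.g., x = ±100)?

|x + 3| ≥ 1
x = 100: LHS = |100 + 3| = |103| = 103; 103 ≥ 1 — holds
x = -100: LHS = |(-100) + 3| = |-97| = 97; 97 ≥ 1 — holds

Answer: Yes, holds for both x = 100 and x = -100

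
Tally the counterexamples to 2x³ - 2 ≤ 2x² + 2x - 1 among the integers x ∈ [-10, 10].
Counterexamples in [-10, 10]: {2, 3, 4, 5, 6, 7, 8, 9, 10}.

Counting them gives 9 values.

Answer: 9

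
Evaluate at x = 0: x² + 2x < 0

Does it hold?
x = 0: LHS = 0² + 2·0 = 0; 0 < 0 — FAILS

The relation fails at x = 0, so x = 0 is a counterexample.

Answer: No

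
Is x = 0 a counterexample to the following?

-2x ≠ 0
Substitute x = 0 into the relation:
x = 0: LHS = -2·0 = 0; 0 ≠ 0 — FAILS

Since the claim fails at x = 0, this value is a counterexample.

Answer: Yes, x = 0 is a counterexample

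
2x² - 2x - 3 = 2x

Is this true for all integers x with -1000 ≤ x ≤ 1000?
The claim fails at x = 0:
x = 0: LHS = 2·0² - 2·0 - 3 = -3, RHS = 2·0 = 0; -3 = 0 — FAILS

Because a single integer refutes it, the statement is false.

Answer: False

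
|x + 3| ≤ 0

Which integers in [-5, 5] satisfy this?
Holds for: {-3}
Fails for: {-5, -4, -2, -1, 0, 1, 2, 3, 4, 5}

Answer: {-3}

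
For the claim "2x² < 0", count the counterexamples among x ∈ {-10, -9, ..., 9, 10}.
Counterexamples in [-10, 10]: {-10, -9, -8, -7, -6, -5, -4, -3, -2, -1, 0, 1, 2, 3, 4, 5, 6, 7, 8, 9, 10}.

Counting them gives 21 values.

Answer: 21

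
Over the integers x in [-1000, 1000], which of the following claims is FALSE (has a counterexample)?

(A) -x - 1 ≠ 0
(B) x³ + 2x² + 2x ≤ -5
(A) x = -1: LHS = -(-1) - 1 = 0; 0 ≠ 0 — FAILS
(B) x = 0: LHS = 0³ + 2·0² + 2·0 = 0; 0 ≤ -5 — FAILS

Answer: Both A and B are false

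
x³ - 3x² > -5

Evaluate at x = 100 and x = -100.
x = 100: LHS = 100³ - 3·100² = 970000; 970000 > -5 — holds
x = -100: LHS = (-100)³ - 3·(-100)² = -1030000; -1030000 > -5 — FAILS

Answer: Partially: holds for x = 100, fails for x = -100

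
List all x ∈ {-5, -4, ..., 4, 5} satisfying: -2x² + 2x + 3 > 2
Holds for: {0, 1}
Fails for: {-5, -4, -3, -2, -1, 2, 3, 4, 5}

Answer: {0, 1}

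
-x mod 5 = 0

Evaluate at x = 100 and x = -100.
x = 100: LHS = (-100) mod 5 = 0; 0 = 0 — holds
x = -100: LHS = (-(-100)) mod 5 = 100 mod 5 = 0; 0 = 0 — holds

Answer: Yes, holds for both x = 100 and x = -100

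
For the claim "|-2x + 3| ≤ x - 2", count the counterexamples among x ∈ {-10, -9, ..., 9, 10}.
Counterexamples in [-10, 10]: {-10, -9, -8, -7, -6, -5, -4, -3, -2, -1, 0, 1, 2, 3, 4, 5, 6, 7, 8, 9, 10}.

Counting them gives 21 values.

Answer: 21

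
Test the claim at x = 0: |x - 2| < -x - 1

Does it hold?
x = 0: LHS = |0 - 2| = |-2| = 2, RHS = -0 - 1 = -1; 2 < -1 — FAILS

The relation fails at x = 0, so x = 0 is a counterexample.

Answer: No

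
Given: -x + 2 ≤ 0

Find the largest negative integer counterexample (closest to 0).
Testing negative integers from -1 downward:
x = -1: LHS = -(-1) + 2 = 3; 3 ≤ 0 — FAILS  ← closest negative counterexample to 0

Answer: x = -1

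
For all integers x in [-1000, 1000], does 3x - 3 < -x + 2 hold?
The claim fails at x = 2:
x = 2: LHS = 3·2 - 3 = 3, RHS = -2 + 2 = 0; 3 < 0 — FAILS

Because a single integer refutes it, the statement is false.

Answer: False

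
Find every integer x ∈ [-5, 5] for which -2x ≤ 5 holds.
Holds for: {-2, -1, 0, 1, 2, 3, 4, 5}
Fails for: {-5, -4, -3}

Answer: {-2, -1, 0, 1, 2, 3, 4, 5}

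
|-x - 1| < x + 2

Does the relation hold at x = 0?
x = 0: LHS = |-0 - 1| = |-1| = 1, RHS = 0 + 2 = 2; 1 < 2 — holds

The relation is satisfied at x = 0.

Answer: Yes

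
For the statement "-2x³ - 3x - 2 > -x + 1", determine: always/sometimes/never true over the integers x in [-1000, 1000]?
Holds at x = -1: LHS = -2·(-1)³ - 3·(-1) - 2 = 3, RHS = -(-1) + 1 = 2; 3 > 2 — holds
Fails at x = 0: LHS = -2·0³ - 3·0 - 2 = -2, RHS = -0 + 1 = 1; -2 > 1 — FAILS
It is satisfied by some integers in the range but not all.

Answer: Sometimes true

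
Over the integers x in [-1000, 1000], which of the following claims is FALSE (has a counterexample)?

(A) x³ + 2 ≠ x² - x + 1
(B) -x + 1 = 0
(A) Track d = LHS − RHS over the integers in [-1000, 1000]. Equality would need d = 0, but d changes sign only between consecutive integers, jumping over 0:
x = -1: LHS = (-1)³ + 2 = 1, RHS = (-1)² - (-1) + 1 = 3; 1 ≠ 3 — holds  (d = -2)
x = 0: LHS = 0³ + 2 = 2, RHS = 0² - 0 + 1 = 1; 2 ≠ 1 — holds  (d = 1)
Away from these crossings d keeps a constant sign, and checking every integer in [-1000, 1000] confirms d ≠ 0 throughout. Hence the two sides are never equal, so the relation holds for every integer in [-1000, 1000].

(B) x = 0: LHS = -0 + 1 = 1; 1 = 0 — FAILS

Only (B) has a counterexample.

Answer: B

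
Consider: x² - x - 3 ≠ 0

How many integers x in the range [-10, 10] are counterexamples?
Track d = LHS − RHS over the integers in [-10, 10]. Equality would need d = 0, but d changes sign only between consecutive integers, jumping over 0:
x = -2: LHS = (-2)² - (-2) - 3 = 3; 3 ≠ 0 — holds  (d = 3)
x = -1: LHS = (-1)² - (-1) - 3 = -1; -1 ≠ 0 — holds  (d = -1)
x = 2: LHS = 2² - 2 - 3 = -1; -1 ≠ 0 — holds  (d = -1)
x = 3: LHS = 3² - 3 - 3 = 3; 3 ≠ 0 — holds  (d = 3)
Away from these crossings d keeps a constant sign, and checking every integer in [-10, 10] confirms d ≠ 0 throughout. Hence the two sides are never equal, so the relation holds for every integer in [-10, 10].

No counterexample appears in that range.

Answer: 0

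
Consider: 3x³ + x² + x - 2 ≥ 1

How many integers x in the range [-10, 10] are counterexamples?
Counterexamples in [-10, 10]: {-10, -9, -8, -7, -6, -5, -4, -3, -2, -1, 0}.

Counting them gives 11 values.

Answer: 11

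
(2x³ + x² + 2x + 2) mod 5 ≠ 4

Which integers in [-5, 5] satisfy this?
Holds for: {-5, -4, -3, -2, 0, 1, 2, 3, 5}
Fails for: {-1, 4}

Answer: {-5, -4, -3, -2, 0, 1, 2, 3, 5}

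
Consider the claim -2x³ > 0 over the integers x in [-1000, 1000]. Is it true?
The claim fails at x = 0:
x = 0: LHS = -2·0³ = 0; 0 > 0 — FAILS

Because a single integer refutes it, the statement is false.

Answer: False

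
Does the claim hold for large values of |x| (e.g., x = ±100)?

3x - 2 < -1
x = 100: LHS = 3·100 - 2 = 298; 298 < -1 — FAILS
x = -100: LHS = 3·(-100) - 2 = -302; -302 < -1 — holds

Answer: Partially: fails for x = 100, holds for x = -100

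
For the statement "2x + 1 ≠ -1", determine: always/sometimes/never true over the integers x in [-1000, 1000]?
Holds at x = 0: LHS = 2·0 + 1 = 1; 1 ≠ -1 — holds
Fails at x = -1: LHS = 2·(-1) + 1 = -1; -1 ≠ -1 — FAILS
It is satisfied by some integers in the range but not all.

Answer: Sometimes true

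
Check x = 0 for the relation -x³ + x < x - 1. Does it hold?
x = 0: LHS = -0³ + 0 = 0, RHS = 0 - 1 = -1; 0 < -1 — FAILS

The relation fails at x = 0, so x = 0 is a counterexample.

Answer: No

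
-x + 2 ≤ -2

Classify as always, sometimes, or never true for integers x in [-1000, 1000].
Holds at x = 4: LHS = -4 + 2 = -2; -2 ≤ -2 — holds
Fails at x = 0: LHS = -0 + 2 = 2; 2 ≤ -2 — FAILS
It is satisfied by some integers in the range but not all.

Answer: Sometimes true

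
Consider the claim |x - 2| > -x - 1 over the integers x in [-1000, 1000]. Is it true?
Over all integers in [-1000, 1000], LHS − RHS is smallest at x = 0, where it equals 3:
x = 0: LHS = |0 - 2| = |-2| = 2, RHS = -0 - 1 = -1; 2 > -1 — holds
At the ends of the range:
x = -1000: LHS = |(-1000) - 2| = |-1002| = 1002, RHS = -(-1000) - 1 = 999; 1002 > 999 — holds
x = 1000: LHS = |1000 - 2| = |998| = 998, RHS = -1000 - 1 = -1001; 998 > -1001 — holds
Hence LHS − RHS is never zero or negative, i.e. LHS > RHS throughout, so the relation holds for every integer in [-1000, 1000].

No counterexample exists.

Answer: True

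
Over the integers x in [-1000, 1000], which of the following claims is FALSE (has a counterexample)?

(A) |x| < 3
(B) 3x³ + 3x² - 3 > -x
(A) x = 3: LHS = |3| = 3; 3 < 3 — FAILS
(B) x = 0: LHS = 3·0³ + 3·0² - 3 = -3, RHS = -0 = 0; -3 > 0 — FAILS

Answer: Both A and B are false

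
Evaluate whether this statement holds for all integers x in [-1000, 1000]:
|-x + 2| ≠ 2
The claim fails at x = 0:
x = 0: LHS = |-0 + 2| = |2| = 2; 2 ≠ 2 — FAILS

Because a single integer refutes it, the statement is false.

Answer: False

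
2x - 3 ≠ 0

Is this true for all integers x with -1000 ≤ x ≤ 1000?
Track d = LHS − RHS over the integers in [-1000, 1000]. Equality would need d = 0, but d changes sign only between consecutive integers, jumping over 0:
x = 1: LHS = 2·1 - 3 = -1; -1 ≠ 0 — holds  (d = -1)
x = 2: LHS = 2·2 - 3 = 1; 1 ≠ 0 — holds  (d = 1)
Away from these crossings d keeps a constant sign, and checking every integer in [-1000, 1000] confirms d ≠ 0 throughout. Hence the two sides are never equal, so the relation holds for every integer in [-1000, 1000].

No counterexample exists.

Answer: True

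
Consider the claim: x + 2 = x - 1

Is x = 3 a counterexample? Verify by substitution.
Substitute x = 3 into the relation:
x = 3: LHS = 3 + 2 = 5, RHS = 3 - 1 = 2; 5 = 2 — FAILS

Since the claim fails at x = 3, this value is a counterexample.

Answer: Yes, x = 3 is a counterexample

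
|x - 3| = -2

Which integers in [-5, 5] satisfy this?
An absolute value is never negative, so the left side is ≥ 0 for every x, while the right side is -2. Tightest case in [-5, 5] is x = 3:
x = 3: LHS = |3 - 3| = |0| = 0; 0 = -2 — FAILS
Hence LHS − RHS is never 0, i.e. the two sides are never equal, so the claimed relation (=) fails for every integer in [-5, 5].

Answer: None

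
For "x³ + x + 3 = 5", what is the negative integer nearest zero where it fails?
Testing negative integers from -1 downward:
x = -1: LHS = (-1)³ + (-1) + 3 = 1; 1 = 5 — FAILS  ← closest negative counterexample to 0

Answer: x = -1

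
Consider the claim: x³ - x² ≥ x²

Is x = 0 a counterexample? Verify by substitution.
Substitute x = 0 into the relation:
x = 0: LHS = 0³ - 0² = 0, RHS = 0² = 0; 0 ≥ 0 — holds

The claim holds here, so x = 0 is not a counterexample. (A counterexample exists elsewhere, e.g. x = 1.)

Answer: No, x = 0 is not a counterexample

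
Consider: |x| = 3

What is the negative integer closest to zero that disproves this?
Testing negative integers from -1 downward:
x = -1: LHS = |-1| = 1; 1 = 3 — FAILS  ← closest negative counterexample to 0

Answer: x = -1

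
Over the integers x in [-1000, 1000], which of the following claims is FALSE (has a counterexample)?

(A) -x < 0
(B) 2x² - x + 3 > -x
(A) x = 0: LHS = -0 = 0; 0 < 0 — FAILS

(B) Over all integers in [-1000, 1000], LHS − RHS is smallest at x = 0, where it equals 3:
x = 0: LHS = 2·0² - 0 + 3 = 3, RHS = -0 = 0; 3 > 0 — holds
At the ends of the range:
x = -1000: LHS = 2·(-1000)² - (-1000) + 3 = 2001003, RHS = -(-1000) = 1000; 2001003 > 1000 — holds
x = 1000: LHS = 2·1000² - 1000 + 3 = 1999003; 1999003 > -1000 — holds
Hence LHS − RHS is never zero or negative, i.e. LHS > RHS throughout, so the relation holds for every integer in [-1000, 1000].

Only (A) has a counterexample.

Answer: A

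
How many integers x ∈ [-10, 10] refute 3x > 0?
Counterexamples in [-10, 10]: {-10, -9, -8, -7, -6, -5, -4, -3, -2, -1, 0}.

Counting them gives 11 values.

Answer: 11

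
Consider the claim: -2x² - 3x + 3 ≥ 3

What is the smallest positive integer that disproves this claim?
Testing positive integers:
x = 1: LHS = -2·1² - 3·1 + 3 = -2; -2 ≥ 3 — FAILS  ← smallest positive counterexample

Answer: x = 1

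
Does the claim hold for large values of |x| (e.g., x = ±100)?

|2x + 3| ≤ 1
x = 100: LHS = |2·100 + 3| = |203| = 203; 203 ≤ 1 — FAILS
x = -100: LHS = |2·(-100) + 3| = |-197| = 197; 197 ≤ 1 — FAILS

Answer: No, fails for both x = 100 and x = -100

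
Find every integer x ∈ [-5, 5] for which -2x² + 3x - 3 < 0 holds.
Over all integers in [-5, 5], LHS − RHS is largest at x = 1, where it equals -2:
x = 1: LHS = -2·1² + 3·1 - 3 = -2; -2 < 0 — holds
At the ends of the range:
x = -5: LHS = -2·(-5)² + 3·(-5) - 3 = -68; -68 < 0 — holds
x = 5: LHS = -2·5² + 3·5 - 3 = -38; -38 < 0 — holds
Hence LHS − RHS is never zero or positive, i.e. LHS < RHS throughout, so the relation holds for every integer in [-5, 5].

Answer: All integers in [-5, 5]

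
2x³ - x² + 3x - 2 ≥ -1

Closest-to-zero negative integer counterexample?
Testing negative integers from -1 downward:
x = -1: LHS = 2·(-1)³ - (-1)² + 3·(-1) - 2 = -8; -8 ≥ -1 — FAILS  ← closest negative counterexample to 0

Answer: x = -1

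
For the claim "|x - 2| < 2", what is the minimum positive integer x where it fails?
Testing positive integers:
x = 1: LHS = |1 - 2| = |-1| = 1; 1 < 2 — holds
x = 2: LHS = |2 - 2| = |0| = 0; 0 < 2 — holds
x = 3: LHS = |3 - 2| = |1| = 1; 1 < 2 — holds
x = 4: LHS = |4 - 2| = |2| = 2; 2 < 2 — FAILS  ← smallest positive counterexample

Answer: x = 4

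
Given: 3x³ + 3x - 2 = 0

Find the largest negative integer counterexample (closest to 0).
Testing negative integers from -1 downward:
x = -1: LHS = 3·(-1)³ + 3·(-1) - 2 = -8; -8 = 0 — FAILS  ← closest negative counterexample to 0

Answer: x = -1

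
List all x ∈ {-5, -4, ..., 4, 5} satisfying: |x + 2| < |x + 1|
Holds for: {-5, -4, -3, -2}
Fails for: {-1, 0, 1, 2, 3, 4, 5}

Answer: {-5, -4, -3, -2}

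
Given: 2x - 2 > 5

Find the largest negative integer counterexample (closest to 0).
Testing negative integers from -1 downward:
x = -1: LHS = 2·(-1) - 2 = -4; -4 > 5 — FAILS  ← closest negative counterexample to 0

Answer: x = -1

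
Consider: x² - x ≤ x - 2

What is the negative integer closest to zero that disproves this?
Testing negative integers from -1 downward:
x = -1: LHS = (-1)² - (-1) = 2, RHS = (-1) - 2 = -3; 2 ≤ -3 — FAILS  ← closest negative counterexample to 0

Answer: x = -1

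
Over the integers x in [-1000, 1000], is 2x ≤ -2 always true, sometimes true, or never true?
Holds at x = -1: LHS = 2·(-1) = -2; -2 ≤ -2 — holds
Fails at x = 0: LHS = 2·0 = 0; 0 ≤ -2 — FAILS
It is satisfied by some integers in the range but not all.

Answer: Sometimes true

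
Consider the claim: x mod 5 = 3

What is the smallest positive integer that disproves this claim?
Testing positive integers:
x = 1: LHS = 1 mod 5 = 1; 1 = 3 — FAILS  ← smallest positive counterexample

Answer: x = 1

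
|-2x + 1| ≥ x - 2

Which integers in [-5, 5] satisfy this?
Over all integers in [-5, 5], LHS − RHS is smallest at x = 1, where it equals 2:
x = 1: LHS = |-2·1 + 1| = |-1| = 1, RHS = 1 - 2 = -1; 1 ≥ -1 — holds
At the ends of the range:
x = -5: LHS = |-2·(-5) + 1| = |11| = 11, RHS = (-5) - 2 = -7; 11 ≥ -7 — holds
x = 5: LHS = |-2·5 + 1| = |-9| = 9, RHS = 5 - 2 = 3; 9 ≥ 3 — holds
Hence LHS − RHS is never negative, i.e. LHS ≥ RHS throughout, so the relation holds for every integer in [-5, 5].

Answer: All integers in [-5, 5]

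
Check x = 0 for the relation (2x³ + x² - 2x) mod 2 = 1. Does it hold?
x = 0: LHS = (2·0³ + 0² - 2·0) mod 2 = 0 mod 2 = 0; 0 = 1 — FAILS

The relation fails at x = 0, so x = 0 is a counterexample.

Answer: No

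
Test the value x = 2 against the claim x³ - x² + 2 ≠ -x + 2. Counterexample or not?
Substitute x = 2 into the relation:
x = 2: LHS = 2³ - 2² + 2 = 6, RHS = -2 + 2 = 0; 6 ≠ 0 — holds

The claim holds here, so x = 2 is not a counterexample. (A counterexample exists elsewhere, e.g. x = 0.)

Answer: No, x = 2 is not a counterexample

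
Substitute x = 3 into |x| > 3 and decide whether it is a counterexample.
Substitute x = 3 into the relation:
x = 3: LHS = |3| = 3; 3 > 3 — FAILS

Since the claim fails at x = 3, this value is a counterexample.

Answer: Yes, x = 3 is a counterexample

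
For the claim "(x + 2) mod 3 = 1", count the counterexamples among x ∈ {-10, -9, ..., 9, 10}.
Counterexamples in [-10, 10]: {-9, -8, -6, -5, -3, -2, 0, 1, 3, 4, 6, 7, 9, 10}.

Counting them gives 14 values.

Answer: 14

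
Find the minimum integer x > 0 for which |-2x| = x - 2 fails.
Testing positive integers:
x = 1: LHS = |-2·1| = |-2| = 2, RHS = 1 - 2 = -1; 2 = -1 — FAILS  ← smallest positive counterexample

Answer: x = 1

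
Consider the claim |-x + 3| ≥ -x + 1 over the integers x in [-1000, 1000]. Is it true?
Over all integers in [-1000, 1000], LHS − RHS is smallest at x = 0, where it equals 2:
x = 0: LHS = |-0 + 3| = |3| = 3, RHS = -0 + 1 = 1; 3 ≥ 1 — holds
At the ends of the range:
x = -1000: LHS = |-(-1000) + 3| = |1003| = 1003, RHS = -(-1000) + 1 = 1001; 1003 ≥ 1001 — holds
x = 1000: LHS = |-1000 + 3| = |-997| = 997, RHS = -1000 + 1 = -999; 997 ≥ -999 — holds
Hence LHS − RHS is never negative, i.e. LHS ≥ RHS throughout, so the relation holds for every integer in [-1000, 1000].

No counterexample exists.

Answer: True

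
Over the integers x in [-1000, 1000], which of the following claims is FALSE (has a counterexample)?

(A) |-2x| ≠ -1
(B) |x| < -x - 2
(A) An absolute value is never negative, so the left side is ≥ 0 for every x, while the right side is -1. Tightest case in [-1000, 1000] is x = 0:
x = 0: LHS = |-2·0| = |0| = 0; 0 ≠ -1 — holds
Hence LHS − RHS is never 0, i.e. the two sides are never equal, so the relation holds for every integer in [-1000, 1000].

(B) x = 0: LHS = |0| = 0, RHS = -0 - 2 = -2; 0 < -2 — FAILS

Only (B) has a counterexample.

Answer: B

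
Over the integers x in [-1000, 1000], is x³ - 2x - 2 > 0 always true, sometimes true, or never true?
Holds at x = 2: LHS = 2³ - 2·2 - 2 = 2; 2 > 0 — holds
Fails at x = 0: LHS = 0³ - 2·0 - 2 = -2; -2 > 0 — FAILS
It is satisfied by some integers in the range but not all.

Answer: Sometimes true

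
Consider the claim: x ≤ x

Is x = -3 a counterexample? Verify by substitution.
Substitute x = -3 into the relation:
x = -3: -3 ≤ -3 — holds

The relation holds at x = -3, so it is not a counterexample.

Answer: No, x = -3 is not a counterexample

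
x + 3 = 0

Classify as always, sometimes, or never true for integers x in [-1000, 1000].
Holds at x = -3: LHS = (-3) + 3 = 0; 0 = 0 — holds
Fails at x = 0: LHS = 0 + 3 = 3; 3 = 0 — FAILS
It is satisfied by some integers in the range but not all.

Answer: Sometimes true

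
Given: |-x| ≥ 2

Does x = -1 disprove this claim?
Substitute x = -1 into the relation:
x = -1: LHS = |-(-1)| = |1| = 1; 1 ≥ 2 — FAILS

Since the claim fails at x = -1, this value is a counterexample.

Answer: Yes, x = -1 is a counterexample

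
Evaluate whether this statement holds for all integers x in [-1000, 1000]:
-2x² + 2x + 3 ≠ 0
Track d = LHS − RHS over the integers in [-1000, 1000]. Equality would need d = 0, but d changes sign only between consecutive integers, jumping over 0:
x = -1: LHS = -2·(-1)² + 2·(-1) + 3 = -1; -1 ≠ 0 — holds  (d = -1)
x = 0: LHS = -2·0² + 2·0 + 3 = 3; 3 ≠ 0 — holds  (d = 3)
x = 1: LHS = -2·1² + 2·1 + 3 = 3; 3 ≠ 0 — holds  (d = 3)
x = 2: LHS = -2·2² + 2·2 + 3 = -1; -1 ≠ 0 — holds  (d = -1)
Away from these crossings d keeps a constant sign, and checking every integer in [-1000, 1000] confirms d ≠ 0 throughout. Hence the two sides are never equal, so the relation holds for every integer in [-1000, 1000].

No counterexample exists.

Answer: True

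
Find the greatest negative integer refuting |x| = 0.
Testing negative integers from -1 downward:
x = -1: LHS = |-1| = 1; 1 = 0 — FAILS  ← closest negative counterexample to 0

Answer: x = -1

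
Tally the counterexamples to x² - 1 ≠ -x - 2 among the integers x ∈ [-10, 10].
Over all integers in [-10, 10], LHS − RHS is always positive; it is smallest at x = 0, where it equals 1:
x = 0: LHS = 0² - 1 = -1, RHS = -0 - 2 = -2; -1 ≠ -2 — holds
At the ends of the range:
x = -10: LHS = (-10)² - 1 = 99, RHS = -(-10) - 2 = 8; 99 ≠ 8 — holds
x = 10: LHS = 10² - 1 = 99, RHS = -10 - 2 = -12; 99 ≠ -12 — holds
Hence LHS − RHS is never 0, i.e. the two sides are never equal, so the relation holds for every integer in [-10, 10].

No counterexample appears in that range.

Answer: 0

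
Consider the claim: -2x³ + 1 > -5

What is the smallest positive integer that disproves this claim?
Testing positive integers:
x = 1: LHS = -2·1³ + 1 = -1; -1 > -5 — holds
x = 2: LHS = -2·2³ + 1 = -15; -15 > -5 — FAILS  ← smallest positive counterexample

Answer: x = 2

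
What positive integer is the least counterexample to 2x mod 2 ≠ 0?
Testing positive integers:
x = 1: LHS = (2·1) mod 2 = 2 mod 2 = 0; 0 ≠ 0 — FAILS  ← smallest positive counterexample

Answer: x = 1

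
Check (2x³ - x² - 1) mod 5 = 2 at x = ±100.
x = 100: LHS = (2·100³ - 100² - 1) mod 5 = 1989999 mod 5 = 4; 4 = 2 — FAILS
x = -100: LHS = (2·(-100)³ - (-100)² - 1) mod 5 = (-2010001) mod 5 = 4; 4 = 2 — FAILS

Answer: No, fails for both x = 100 and x = -100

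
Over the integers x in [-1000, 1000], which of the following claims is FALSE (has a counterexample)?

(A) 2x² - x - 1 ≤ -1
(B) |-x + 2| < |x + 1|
(A) x = 1: LHS = 2·1² - 1 - 1 = 0; 0 ≤ -1 — FAILS
(B) x = 0: LHS = |-0 + 2| = |2| = 2, RHS = |0 + 1| = |1| = 1; 2 < 1 — FAILS

Answer: Both A and B are false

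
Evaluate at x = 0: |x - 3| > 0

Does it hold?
x = 0: LHS = |0 - 3| = |-3| = 3; 3 > 0 — holds

The relation is satisfied at x = 0.

Answer: Yes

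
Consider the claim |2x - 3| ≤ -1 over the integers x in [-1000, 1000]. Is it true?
The claim fails at x = 0:
x = 0: LHS = |2·0 - 3| = |-3| = 3; 3 ≤ -1 — FAILS

Because a single integer refutes it, the statement is false.

Answer: False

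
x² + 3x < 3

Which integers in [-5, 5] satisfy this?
Holds for: {-3, -2, -1, 0}
Fails for: {-5, -4, 1, 2, 3, 4, 5}

Answer: {-3, -2, -1, 0}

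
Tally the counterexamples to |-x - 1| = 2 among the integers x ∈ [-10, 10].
Counterexamples in [-10, 10]: {-10, -9, -8, -7, -6, -5, -4, -2, -1, 0, 2, 3, 4, 5, 6, 7, 8, 9, 10}.

Counting them gives 19 values.

Answer: 19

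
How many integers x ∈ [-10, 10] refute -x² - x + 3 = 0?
Counterexamples in [-10, 10]: {-10, -9, -8, -7, -6, -5, -4, -3, -2, -1, 0, 1, 2, 3, 4, 5, 6, 7, 8, 9, 10}.

Counting them gives 21 values.

Answer: 21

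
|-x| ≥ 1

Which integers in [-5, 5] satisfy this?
Holds for: {-5, -4, -3, -2, -1, 1, 2, 3, 4, 5}
Fails for: {0}

Answer: {-5, -4, -3, -2, -1, 1, 2, 3, 4, 5}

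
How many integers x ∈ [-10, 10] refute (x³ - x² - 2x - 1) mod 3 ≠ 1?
For a polynomial with integer coefficients, its value mod 3 depends only on x mod 3, so it suffices to check one representative of each residue class, x = 0, 1, 2:
x = 0: LHS = (0³ - 0² - 2·0 - 1) mod 3 = (-1) mod 3 = 2; 2 ≠ 1 — holds
x = 1: LHS = (1³ - 1² - 2·1 - 1) mod 3 = (-3) mod 3 = 0; 0 ≠ 1 — holds
x = 2: LHS = (2³ - 2² - 2·2 - 1) mod 3 = (-1) mod 3 = 2; 2 ≠ 1 — holds
The relation holds in every residue class, so the relation holds for every integer in [-10, 10].

No counterexample appears in that range.

Answer: 0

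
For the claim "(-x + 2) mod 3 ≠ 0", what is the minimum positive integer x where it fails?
Testing positive integers:
x = 1: LHS = (-1 + 2) mod 3 = 1 mod 3 = 1; 1 ≠ 0 — holds
x = 2: LHS = (-2 + 2) mod 3 = 0 mod 3 = 0; 0 ≠ 0 — FAILS  ← smallest positive counterexample

Answer: x = 2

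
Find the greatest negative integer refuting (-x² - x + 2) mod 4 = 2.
Testing negative integers from -1 downward:
x = -1: LHS = (-(-1)² - (-1) + 2) mod 4 = 2 mod 4 = 2; 2 = 2 — holds
x = -2: LHS = (-(-2)² - (-2) + 2) mod 4 = 0 mod 4 = 0; 0 = 2 — FAILS  ← closest negative counterexample to 0

Answer: x = -2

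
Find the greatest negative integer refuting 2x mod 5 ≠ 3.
Testing negative integers from -1 downward:
x = -1: LHS = (2·(-1)) mod 5 = (-2) mod 5 = 3; 3 ≠ 3 — FAILS  ← closest negative counterexample to 0

Answer: x = -1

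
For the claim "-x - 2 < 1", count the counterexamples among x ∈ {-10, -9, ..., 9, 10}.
Counterexamples in [-10, 10]: {-10, -9, -8, -7, -6, -5, -4, -3}.

Counting them gives 8 values.

Answer: 8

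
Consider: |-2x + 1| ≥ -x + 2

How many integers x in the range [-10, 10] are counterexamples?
Counterexamples in [-10, 10]: {0}.

Counting them gives 1 values.

Answer: 1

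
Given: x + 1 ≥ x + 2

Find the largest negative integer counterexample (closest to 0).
Testing negative integers from -1 downward:
x = -1: LHS = (-1) + 1 = 0, RHS = (-1) + 2 = 1; 0 ≥ 1 — FAILS  ← closest negative counterexample to 0

Answer: x = -1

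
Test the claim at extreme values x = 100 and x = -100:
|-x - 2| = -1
x = 100: LHS = |-100 - 2| = |-102| = 102; 102 = -1 — FAILS
x = -100: LHS = |-(-100) - 2| = |98| = 98; 98 = -1 — FAILS

Answer: No, fails for both x = 100 and x = -100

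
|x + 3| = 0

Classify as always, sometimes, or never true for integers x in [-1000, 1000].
Holds at x = -3: LHS = |(-3) + 3| = |0| = 0; 0 = 0 — holds
Fails at x = 0: LHS = |0 + 3| = |3| = 3; 3 = 0 — FAILS
It is satisfied by some integers in the range but not all.

Answer: Sometimes true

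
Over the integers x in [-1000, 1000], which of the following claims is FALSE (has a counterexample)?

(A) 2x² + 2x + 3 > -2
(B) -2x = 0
(A) Over all integers in [-1000, 1000], LHS − RHS is smallest at x = 0, where it equals 5:
x = 0: LHS = 2·0² + 2·0 + 3 = 3; 3 > -2 — holds
At the ends of the range:
x = -1000: LHS = 2·(-1000)² + 2·(-1000) + 3 = 1998003; 1998003 > -2 — holds
x = 1000: LHS = 2·1000² + 2·1000 + 3 = 2002003; 2002003 > -2 — holds
Hence LHS − RHS is never zero or negative, i.e. LHS > RHS throughout, so the relation holds for every integer in [-1000, 1000].

(B) x = 1: LHS = -2·1 = -2; -2 = 0 — FAILS

Only (B) has a counterexample.

Answer: B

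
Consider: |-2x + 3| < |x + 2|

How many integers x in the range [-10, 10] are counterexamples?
Counterexamples in [-10, 10]: {-10, -9, -8, -7, -6, -5, -4, -3, -2, -1, 0, 5, 6, 7, 8, 9, 10}.

Counting them gives 17 values.

Answer: 17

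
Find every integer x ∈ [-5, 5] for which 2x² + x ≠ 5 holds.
Track d = LHS − RHS over the integers in [-5, 5]. Equality would need d = 0, but d changes sign only between consecutive integers, jumping over 0:
x = -2: LHS = 2·(-2)² + (-2) = 6; 6 ≠ 5 — holds  (d = 1)
x = -1: LHS = 2·(-1)² + (-1) = 1; 1 ≠ 5 — holds  (d = -4)
x = 1: LHS = 2·1² + 1 = 3; 3 ≠ 5 — holds  (d = -2)
x = 2: LHS = 2·2² + 2 = 10; 10 ≠ 5 — holds  (d = 5)
Away from these crossings d keeps a constant sign, and checking every integer in [-5, 5] confirms d ≠ 0 throughout. Hence the two sides are never equal, so the relation holds for every integer in [-5, 5].

Answer: All integers in [-5, 5]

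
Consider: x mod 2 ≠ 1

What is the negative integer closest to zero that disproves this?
Testing negative integers from -1 downward:
x = -1: LHS = (-1) mod 2 = 1; 1 ≠ 1 — FAILS  ← closest negative counterexample to 0

Answer: x = -1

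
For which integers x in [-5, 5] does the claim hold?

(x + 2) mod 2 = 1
Holds for: {-5, -3, -1, 1, 3, 5}
Fails for: {-4, -2, 0, 2, 4}

Answer: {-5, -3, -1, 1, 3, 5}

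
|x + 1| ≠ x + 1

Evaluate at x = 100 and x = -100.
x = 100: LHS = |100 + 1| = |101| = 101, RHS = 100 + 1 = 101; 101 ≠ 101 — FAILS
x = -100: LHS = |(-100) + 1| = |-99| = 99, RHS = (-100) + 1 = -99; 99 ≠ -99 — holds

Answer: Partially: fails for x = 100, holds for x = -100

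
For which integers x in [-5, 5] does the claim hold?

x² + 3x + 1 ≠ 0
Track d = LHS − RHS over the integers in [-5, 5]. Equality would need d = 0, but d changes sign only between consecutive integers, jumping over 0:
x = -3: LHS = (-3)² + 3·(-3) + 1 = 1; 1 ≠ 0 — holds  (d = 1)
x = -2: LHS = (-2)² + 3·(-2) + 1 = -1; -1 ≠ 0 — holds  (d = -1)
x = -1: LHS = (-1)² + 3·(-1) + 1 = -1; -1 ≠ 0 — holds  (d = -1)
x = 0: LHS = 0² + 3·0 + 1 = 1; 1 ≠ 0 — holds  (d = 1)
Away from these crossings d keeps a constant sign, and checking every integer in [-5, 5] confirms d ≠ 0 throughout. Hence the two sides are never equal, so the relation holds for every integer in [-5, 5].

Answer: All integers in [-5, 5]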